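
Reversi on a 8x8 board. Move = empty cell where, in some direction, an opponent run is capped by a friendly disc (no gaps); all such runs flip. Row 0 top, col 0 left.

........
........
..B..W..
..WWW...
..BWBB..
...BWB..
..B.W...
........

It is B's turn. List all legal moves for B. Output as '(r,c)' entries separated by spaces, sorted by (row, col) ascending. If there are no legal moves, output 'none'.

(1,4): no bracket -> illegal
(1,5): no bracket -> illegal
(1,6): no bracket -> illegal
(2,1): no bracket -> illegal
(2,3): flips 3 -> legal
(2,4): flips 2 -> legal
(2,6): no bracket -> illegal
(3,1): no bracket -> illegal
(3,5): no bracket -> illegal
(3,6): no bracket -> illegal
(4,1): no bracket -> illegal
(5,2): no bracket -> illegal
(6,3): flips 1 -> legal
(6,5): no bracket -> illegal
(7,3): flips 1 -> legal
(7,4): flips 2 -> legal
(7,5): flips 1 -> legal

Answer: (2,3) (2,4) (6,3) (7,3) (7,4) (7,5)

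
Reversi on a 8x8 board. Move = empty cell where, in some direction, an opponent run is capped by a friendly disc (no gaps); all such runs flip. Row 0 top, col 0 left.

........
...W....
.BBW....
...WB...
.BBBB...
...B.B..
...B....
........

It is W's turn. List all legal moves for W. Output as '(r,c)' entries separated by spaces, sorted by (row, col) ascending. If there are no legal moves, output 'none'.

Answer: (1,1) (2,0) (3,1) (3,5) (4,5) (5,1) (6,6) (7,3)

Derivation:
(1,0): no bracket -> illegal
(1,1): flips 1 -> legal
(1,2): no bracket -> illegal
(2,0): flips 2 -> legal
(2,4): no bracket -> illegal
(2,5): no bracket -> illegal
(3,0): no bracket -> illegal
(3,1): flips 1 -> legal
(3,2): no bracket -> illegal
(3,5): flips 1 -> legal
(4,0): no bracket -> illegal
(4,5): flips 1 -> legal
(4,6): no bracket -> illegal
(5,0): no bracket -> illegal
(5,1): flips 1 -> legal
(5,2): no bracket -> illegal
(5,4): no bracket -> illegal
(5,6): no bracket -> illegal
(6,2): no bracket -> illegal
(6,4): no bracket -> illegal
(6,5): no bracket -> illegal
(6,6): flips 2 -> legal
(7,2): no bracket -> illegal
(7,3): flips 3 -> legal
(7,4): no bracket -> illegal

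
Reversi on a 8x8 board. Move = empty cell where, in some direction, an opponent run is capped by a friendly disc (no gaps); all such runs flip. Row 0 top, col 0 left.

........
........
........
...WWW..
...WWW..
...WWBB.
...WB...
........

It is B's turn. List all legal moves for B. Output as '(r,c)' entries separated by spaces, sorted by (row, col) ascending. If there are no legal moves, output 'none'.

(2,2): flips 2 -> legal
(2,3): flips 2 -> legal
(2,4): flips 3 -> legal
(2,5): flips 2 -> legal
(2,6): no bracket -> illegal
(3,2): no bracket -> illegal
(3,6): no bracket -> illegal
(4,2): flips 1 -> legal
(4,6): no bracket -> illegal
(5,2): flips 2 -> legal
(6,2): flips 1 -> legal
(6,5): no bracket -> illegal
(7,2): no bracket -> illegal
(7,3): no bracket -> illegal
(7,4): no bracket -> illegal

Answer: (2,2) (2,3) (2,4) (2,5) (4,2) (5,2) (6,2)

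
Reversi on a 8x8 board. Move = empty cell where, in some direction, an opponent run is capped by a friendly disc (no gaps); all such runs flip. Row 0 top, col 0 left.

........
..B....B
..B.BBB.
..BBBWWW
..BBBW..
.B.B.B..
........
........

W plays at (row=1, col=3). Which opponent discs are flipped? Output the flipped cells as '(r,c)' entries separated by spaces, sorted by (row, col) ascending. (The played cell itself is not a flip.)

Answer: (2,4)

Derivation:
Dir NW: first cell '.' (not opp) -> no flip
Dir N: first cell '.' (not opp) -> no flip
Dir NE: first cell '.' (not opp) -> no flip
Dir W: opp run (1,2), next='.' -> no flip
Dir E: first cell '.' (not opp) -> no flip
Dir SW: opp run (2,2), next='.' -> no flip
Dir S: first cell '.' (not opp) -> no flip
Dir SE: opp run (2,4) capped by W -> flip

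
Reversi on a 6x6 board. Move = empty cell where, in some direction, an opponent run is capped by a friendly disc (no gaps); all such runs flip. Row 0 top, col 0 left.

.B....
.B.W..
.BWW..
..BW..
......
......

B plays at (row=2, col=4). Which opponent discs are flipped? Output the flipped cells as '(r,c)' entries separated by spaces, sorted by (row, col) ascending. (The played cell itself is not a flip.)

Answer: (2,2) (2,3)

Derivation:
Dir NW: opp run (1,3), next='.' -> no flip
Dir N: first cell '.' (not opp) -> no flip
Dir NE: first cell '.' (not opp) -> no flip
Dir W: opp run (2,3) (2,2) capped by B -> flip
Dir E: first cell '.' (not opp) -> no flip
Dir SW: opp run (3,3), next='.' -> no flip
Dir S: first cell '.' (not opp) -> no flip
Dir SE: first cell '.' (not opp) -> no flip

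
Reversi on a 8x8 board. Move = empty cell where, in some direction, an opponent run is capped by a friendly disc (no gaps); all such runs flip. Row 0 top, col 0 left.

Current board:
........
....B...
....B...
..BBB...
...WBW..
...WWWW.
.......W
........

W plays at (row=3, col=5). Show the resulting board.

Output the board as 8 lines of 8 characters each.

Place W at (3,5); scan 8 dirs for brackets.
Dir NW: opp run (2,4), next='.' -> no flip
Dir N: first cell '.' (not opp) -> no flip
Dir NE: first cell '.' (not opp) -> no flip
Dir W: opp run (3,4) (3,3) (3,2), next='.' -> no flip
Dir E: first cell '.' (not opp) -> no flip
Dir SW: opp run (4,4) capped by W -> flip
Dir S: first cell 'W' (not opp) -> no flip
Dir SE: first cell '.' (not opp) -> no flip
All flips: (4,4)

Answer: ........
....B...
....B...
..BBBW..
...WWW..
...WWWW.
.......W
........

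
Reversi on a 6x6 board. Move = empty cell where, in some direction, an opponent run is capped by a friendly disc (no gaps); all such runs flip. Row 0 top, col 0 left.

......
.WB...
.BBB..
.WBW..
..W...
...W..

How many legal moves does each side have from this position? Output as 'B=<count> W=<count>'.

Answer: B=10 W=2

Derivation:
-- B to move --
(0,0): flips 1 -> legal
(0,1): flips 1 -> legal
(0,2): no bracket -> illegal
(1,0): flips 1 -> legal
(2,0): no bracket -> illegal
(2,4): no bracket -> illegal
(3,0): flips 1 -> legal
(3,4): flips 1 -> legal
(4,0): flips 1 -> legal
(4,1): flips 1 -> legal
(4,3): flips 1 -> legal
(4,4): flips 1 -> legal
(5,1): no bracket -> illegal
(5,2): flips 1 -> legal
(5,4): no bracket -> illegal
B mobility = 10
-- W to move --
(0,1): no bracket -> illegal
(0,2): flips 3 -> legal
(0,3): no bracket -> illegal
(1,0): no bracket -> illegal
(1,3): flips 3 -> legal
(1,4): no bracket -> illegal
(2,0): no bracket -> illegal
(2,4): no bracket -> illegal
(3,0): no bracket -> illegal
(3,4): no bracket -> illegal
(4,1): no bracket -> illegal
(4,3): no bracket -> illegal
W mobility = 2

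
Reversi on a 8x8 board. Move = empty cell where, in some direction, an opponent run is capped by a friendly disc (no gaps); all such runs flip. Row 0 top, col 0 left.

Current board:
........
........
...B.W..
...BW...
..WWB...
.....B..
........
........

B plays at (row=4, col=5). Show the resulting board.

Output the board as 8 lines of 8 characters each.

Place B at (4,5); scan 8 dirs for brackets.
Dir NW: opp run (3,4) capped by B -> flip
Dir N: first cell '.' (not opp) -> no flip
Dir NE: first cell '.' (not opp) -> no flip
Dir W: first cell 'B' (not opp) -> no flip
Dir E: first cell '.' (not opp) -> no flip
Dir SW: first cell '.' (not opp) -> no flip
Dir S: first cell 'B' (not opp) -> no flip
Dir SE: first cell '.' (not opp) -> no flip
All flips: (3,4)

Answer: ........
........
...B.W..
...BB...
..WWBB..
.....B..
........
........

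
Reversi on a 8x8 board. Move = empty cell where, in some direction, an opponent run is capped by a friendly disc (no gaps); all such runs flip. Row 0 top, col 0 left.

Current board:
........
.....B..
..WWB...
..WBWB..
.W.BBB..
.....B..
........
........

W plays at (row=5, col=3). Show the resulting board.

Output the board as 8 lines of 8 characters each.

Answer: ........
.....B..
..WWB...
..WWWB..
.W.WBB..
...W.B..
........
........

Derivation:
Place W at (5,3); scan 8 dirs for brackets.
Dir NW: first cell '.' (not opp) -> no flip
Dir N: opp run (4,3) (3,3) capped by W -> flip
Dir NE: opp run (4,4) (3,5), next='.' -> no flip
Dir W: first cell '.' (not opp) -> no flip
Dir E: first cell '.' (not opp) -> no flip
Dir SW: first cell '.' (not opp) -> no flip
Dir S: first cell '.' (not opp) -> no flip
Dir SE: first cell '.' (not opp) -> no flip
All flips: (3,3) (4,3)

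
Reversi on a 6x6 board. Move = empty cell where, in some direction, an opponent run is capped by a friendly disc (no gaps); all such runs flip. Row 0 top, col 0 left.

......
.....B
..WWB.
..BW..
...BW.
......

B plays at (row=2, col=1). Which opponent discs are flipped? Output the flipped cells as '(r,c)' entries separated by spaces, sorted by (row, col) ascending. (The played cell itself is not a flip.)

Dir NW: first cell '.' (not opp) -> no flip
Dir N: first cell '.' (not opp) -> no flip
Dir NE: first cell '.' (not opp) -> no flip
Dir W: first cell '.' (not opp) -> no flip
Dir E: opp run (2,2) (2,3) capped by B -> flip
Dir SW: first cell '.' (not opp) -> no flip
Dir S: first cell '.' (not opp) -> no flip
Dir SE: first cell 'B' (not opp) -> no flip

Answer: (2,2) (2,3)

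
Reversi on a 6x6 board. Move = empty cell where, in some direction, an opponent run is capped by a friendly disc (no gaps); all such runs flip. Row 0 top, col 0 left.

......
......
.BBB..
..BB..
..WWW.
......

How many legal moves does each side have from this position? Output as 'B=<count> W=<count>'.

Answer: B=5 W=5

Derivation:
-- B to move --
(3,1): no bracket -> illegal
(3,4): no bracket -> illegal
(3,5): no bracket -> illegal
(4,1): no bracket -> illegal
(4,5): no bracket -> illegal
(5,1): flips 1 -> legal
(5,2): flips 1 -> legal
(5,3): flips 1 -> legal
(5,4): flips 1 -> legal
(5,5): flips 1 -> legal
B mobility = 5
-- W to move --
(1,0): flips 2 -> legal
(1,1): flips 2 -> legal
(1,2): flips 2 -> legal
(1,3): flips 2 -> legal
(1,4): no bracket -> illegal
(2,0): no bracket -> illegal
(2,4): flips 1 -> legal
(3,0): no bracket -> illegal
(3,1): no bracket -> illegal
(3,4): no bracket -> illegal
(4,1): no bracket -> illegal
W mobility = 5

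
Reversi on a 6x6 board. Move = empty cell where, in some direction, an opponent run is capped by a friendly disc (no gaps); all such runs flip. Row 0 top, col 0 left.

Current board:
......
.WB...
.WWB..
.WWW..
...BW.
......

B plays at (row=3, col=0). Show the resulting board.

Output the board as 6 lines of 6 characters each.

Answer: ......
.WB...
.BWB..
BWWW..
...BW.
......

Derivation:
Place B at (3,0); scan 8 dirs for brackets.
Dir NW: edge -> no flip
Dir N: first cell '.' (not opp) -> no flip
Dir NE: opp run (2,1) capped by B -> flip
Dir W: edge -> no flip
Dir E: opp run (3,1) (3,2) (3,3), next='.' -> no flip
Dir SW: edge -> no flip
Dir S: first cell '.' (not opp) -> no flip
Dir SE: first cell '.' (not opp) -> no flip
All flips: (2,1)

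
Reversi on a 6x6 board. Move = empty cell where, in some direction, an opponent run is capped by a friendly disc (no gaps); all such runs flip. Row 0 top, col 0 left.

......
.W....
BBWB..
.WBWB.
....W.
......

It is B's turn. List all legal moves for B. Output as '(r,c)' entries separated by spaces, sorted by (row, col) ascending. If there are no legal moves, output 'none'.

Answer: (0,1) (0,2) (1,2) (3,0) (4,1) (4,2) (4,3) (5,4)

Derivation:
(0,0): no bracket -> illegal
(0,1): flips 1 -> legal
(0,2): flips 1 -> legal
(1,0): no bracket -> illegal
(1,2): flips 1 -> legal
(1,3): no bracket -> illegal
(2,4): no bracket -> illegal
(3,0): flips 1 -> legal
(3,5): no bracket -> illegal
(4,0): no bracket -> illegal
(4,1): flips 1 -> legal
(4,2): flips 1 -> legal
(4,3): flips 1 -> legal
(4,5): no bracket -> illegal
(5,3): no bracket -> illegal
(5,4): flips 1 -> legal
(5,5): no bracket -> illegal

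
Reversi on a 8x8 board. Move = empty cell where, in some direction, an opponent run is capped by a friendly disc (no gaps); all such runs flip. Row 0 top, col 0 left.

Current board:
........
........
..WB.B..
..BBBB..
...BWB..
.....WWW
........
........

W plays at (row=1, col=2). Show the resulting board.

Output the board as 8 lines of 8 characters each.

Answer: ........
..W.....
..WW.B..
..BBWB..
...BWW..
.....WWW
........
........

Derivation:
Place W at (1,2); scan 8 dirs for brackets.
Dir NW: first cell '.' (not opp) -> no flip
Dir N: first cell '.' (not opp) -> no flip
Dir NE: first cell '.' (not opp) -> no flip
Dir W: first cell '.' (not opp) -> no flip
Dir E: first cell '.' (not opp) -> no flip
Dir SW: first cell '.' (not opp) -> no flip
Dir S: first cell 'W' (not opp) -> no flip
Dir SE: opp run (2,3) (3,4) (4,5) capped by W -> flip
All flips: (2,3) (3,4) (4,5)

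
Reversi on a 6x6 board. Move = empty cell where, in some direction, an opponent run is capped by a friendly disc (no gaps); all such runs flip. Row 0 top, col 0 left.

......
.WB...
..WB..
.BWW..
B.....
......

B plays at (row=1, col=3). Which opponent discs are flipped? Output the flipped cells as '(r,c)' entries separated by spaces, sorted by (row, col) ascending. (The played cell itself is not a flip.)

Answer: (2,2)

Derivation:
Dir NW: first cell '.' (not opp) -> no flip
Dir N: first cell '.' (not opp) -> no flip
Dir NE: first cell '.' (not opp) -> no flip
Dir W: first cell 'B' (not opp) -> no flip
Dir E: first cell '.' (not opp) -> no flip
Dir SW: opp run (2,2) capped by B -> flip
Dir S: first cell 'B' (not opp) -> no flip
Dir SE: first cell '.' (not opp) -> no flip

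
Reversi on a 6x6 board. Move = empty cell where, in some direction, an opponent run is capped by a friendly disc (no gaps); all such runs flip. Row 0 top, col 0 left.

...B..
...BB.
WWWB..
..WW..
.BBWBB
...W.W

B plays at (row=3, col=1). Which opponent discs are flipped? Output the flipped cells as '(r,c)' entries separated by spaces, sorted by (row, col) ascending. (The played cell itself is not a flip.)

Dir NW: opp run (2,0), next=edge -> no flip
Dir N: opp run (2,1), next='.' -> no flip
Dir NE: opp run (2,2) capped by B -> flip
Dir W: first cell '.' (not opp) -> no flip
Dir E: opp run (3,2) (3,3), next='.' -> no flip
Dir SW: first cell '.' (not opp) -> no flip
Dir S: first cell 'B' (not opp) -> no flip
Dir SE: first cell 'B' (not opp) -> no flip

Answer: (2,2)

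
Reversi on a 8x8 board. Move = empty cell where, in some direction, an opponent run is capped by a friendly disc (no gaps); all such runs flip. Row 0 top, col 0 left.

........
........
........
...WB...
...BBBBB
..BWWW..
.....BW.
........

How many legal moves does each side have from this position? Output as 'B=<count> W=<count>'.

Answer: B=9 W=9

Derivation:
-- B to move --
(2,2): flips 1 -> legal
(2,3): flips 1 -> legal
(2,4): no bracket -> illegal
(3,2): flips 1 -> legal
(4,2): no bracket -> illegal
(5,6): flips 3 -> legal
(5,7): no bracket -> illegal
(6,2): flips 1 -> legal
(6,3): flips 2 -> legal
(6,4): flips 2 -> legal
(6,7): flips 1 -> legal
(7,5): no bracket -> illegal
(7,6): no bracket -> illegal
(7,7): flips 2 -> legal
B mobility = 9
-- W to move --
(2,3): no bracket -> illegal
(2,4): flips 2 -> legal
(2,5): no bracket -> illegal
(3,2): flips 1 -> legal
(3,5): flips 3 -> legal
(3,6): flips 1 -> legal
(3,7): flips 1 -> legal
(4,1): no bracket -> illegal
(4,2): no bracket -> illegal
(5,1): flips 1 -> legal
(5,6): no bracket -> illegal
(5,7): no bracket -> illegal
(6,1): no bracket -> illegal
(6,2): no bracket -> illegal
(6,3): no bracket -> illegal
(6,4): flips 1 -> legal
(7,4): no bracket -> illegal
(7,5): flips 1 -> legal
(7,6): flips 1 -> legal
W mobility = 9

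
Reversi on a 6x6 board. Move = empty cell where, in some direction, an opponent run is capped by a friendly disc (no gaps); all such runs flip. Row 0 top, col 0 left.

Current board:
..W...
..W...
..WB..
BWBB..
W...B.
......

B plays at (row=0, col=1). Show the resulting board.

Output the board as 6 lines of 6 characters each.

Answer: .BW...
..B...
..WB..
BWBB..
W...B.
......

Derivation:
Place B at (0,1); scan 8 dirs for brackets.
Dir NW: edge -> no flip
Dir N: edge -> no flip
Dir NE: edge -> no flip
Dir W: first cell '.' (not opp) -> no flip
Dir E: opp run (0,2), next='.' -> no flip
Dir SW: first cell '.' (not opp) -> no flip
Dir S: first cell '.' (not opp) -> no flip
Dir SE: opp run (1,2) capped by B -> flip
All flips: (1,2)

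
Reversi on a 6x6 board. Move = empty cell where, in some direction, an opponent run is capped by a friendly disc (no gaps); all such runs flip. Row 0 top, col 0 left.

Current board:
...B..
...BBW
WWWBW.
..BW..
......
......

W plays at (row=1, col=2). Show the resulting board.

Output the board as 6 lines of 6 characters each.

Place W at (1,2); scan 8 dirs for brackets.
Dir NW: first cell '.' (not opp) -> no flip
Dir N: first cell '.' (not opp) -> no flip
Dir NE: opp run (0,3), next=edge -> no flip
Dir W: first cell '.' (not opp) -> no flip
Dir E: opp run (1,3) (1,4) capped by W -> flip
Dir SW: first cell 'W' (not opp) -> no flip
Dir S: first cell 'W' (not opp) -> no flip
Dir SE: opp run (2,3), next='.' -> no flip
All flips: (1,3) (1,4)

Answer: ...B..
..WWWW
WWWBW.
..BW..
......
......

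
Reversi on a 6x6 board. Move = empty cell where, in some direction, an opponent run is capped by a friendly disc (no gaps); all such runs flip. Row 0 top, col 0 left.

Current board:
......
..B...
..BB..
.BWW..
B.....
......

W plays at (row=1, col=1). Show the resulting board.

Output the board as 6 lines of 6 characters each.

Answer: ......
.WB...
..WB..
.BWW..
B.....
......

Derivation:
Place W at (1,1); scan 8 dirs for brackets.
Dir NW: first cell '.' (not opp) -> no flip
Dir N: first cell '.' (not opp) -> no flip
Dir NE: first cell '.' (not opp) -> no flip
Dir W: first cell '.' (not opp) -> no flip
Dir E: opp run (1,2), next='.' -> no flip
Dir SW: first cell '.' (not opp) -> no flip
Dir S: first cell '.' (not opp) -> no flip
Dir SE: opp run (2,2) capped by W -> flip
All flips: (2,2)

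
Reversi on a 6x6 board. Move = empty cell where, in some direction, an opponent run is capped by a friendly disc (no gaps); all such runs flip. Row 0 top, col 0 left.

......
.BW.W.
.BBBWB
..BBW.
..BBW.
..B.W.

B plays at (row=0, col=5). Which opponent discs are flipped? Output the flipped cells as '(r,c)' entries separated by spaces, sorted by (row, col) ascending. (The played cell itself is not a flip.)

Dir NW: edge -> no flip
Dir N: edge -> no flip
Dir NE: edge -> no flip
Dir W: first cell '.' (not opp) -> no flip
Dir E: edge -> no flip
Dir SW: opp run (1,4) capped by B -> flip
Dir S: first cell '.' (not opp) -> no flip
Dir SE: edge -> no flip

Answer: (1,4)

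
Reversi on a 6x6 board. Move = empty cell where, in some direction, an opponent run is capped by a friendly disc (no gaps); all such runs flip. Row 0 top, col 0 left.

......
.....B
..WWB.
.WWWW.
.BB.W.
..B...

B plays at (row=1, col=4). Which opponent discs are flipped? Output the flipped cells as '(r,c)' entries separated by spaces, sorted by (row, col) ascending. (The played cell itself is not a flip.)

Answer: (2,3) (3,2)

Derivation:
Dir NW: first cell '.' (not opp) -> no flip
Dir N: first cell '.' (not opp) -> no flip
Dir NE: first cell '.' (not opp) -> no flip
Dir W: first cell '.' (not opp) -> no flip
Dir E: first cell 'B' (not opp) -> no flip
Dir SW: opp run (2,3) (3,2) capped by B -> flip
Dir S: first cell 'B' (not opp) -> no flip
Dir SE: first cell '.' (not opp) -> no flip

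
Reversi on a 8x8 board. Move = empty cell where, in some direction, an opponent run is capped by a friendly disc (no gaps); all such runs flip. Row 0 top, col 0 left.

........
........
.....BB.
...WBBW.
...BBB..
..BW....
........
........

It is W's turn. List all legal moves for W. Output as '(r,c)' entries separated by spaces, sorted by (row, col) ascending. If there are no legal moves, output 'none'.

(1,4): flips 1 -> legal
(1,5): no bracket -> illegal
(1,6): flips 1 -> legal
(1,7): flips 3 -> legal
(2,3): no bracket -> illegal
(2,4): no bracket -> illegal
(2,7): no bracket -> illegal
(3,2): no bracket -> illegal
(3,7): no bracket -> illegal
(4,1): no bracket -> illegal
(4,2): no bracket -> illegal
(4,6): no bracket -> illegal
(5,1): flips 1 -> legal
(5,4): flips 1 -> legal
(5,5): flips 1 -> legal
(5,6): no bracket -> illegal
(6,1): no bracket -> illegal
(6,2): no bracket -> illegal
(6,3): no bracket -> illegal

Answer: (1,4) (1,6) (1,7) (5,1) (5,4) (5,5)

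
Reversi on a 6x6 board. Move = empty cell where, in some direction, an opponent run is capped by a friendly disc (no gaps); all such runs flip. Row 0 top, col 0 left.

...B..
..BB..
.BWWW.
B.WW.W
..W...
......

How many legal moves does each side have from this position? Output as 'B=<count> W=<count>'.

Answer: B=5 W=5

Derivation:
-- B to move --
(1,1): no bracket -> illegal
(1,4): no bracket -> illegal
(1,5): no bracket -> illegal
(2,5): flips 3 -> legal
(3,1): flips 1 -> legal
(3,4): flips 1 -> legal
(4,1): no bracket -> illegal
(4,3): flips 3 -> legal
(4,4): no bracket -> illegal
(4,5): no bracket -> illegal
(5,1): no bracket -> illegal
(5,2): flips 3 -> legal
(5,3): no bracket -> illegal
B mobility = 5
-- W to move --
(0,1): flips 1 -> legal
(0,2): flips 2 -> legal
(0,4): flips 1 -> legal
(1,0): flips 1 -> legal
(1,1): no bracket -> illegal
(1,4): no bracket -> illegal
(2,0): flips 1 -> legal
(3,1): no bracket -> illegal
(4,0): no bracket -> illegal
(4,1): no bracket -> illegal
W mobility = 5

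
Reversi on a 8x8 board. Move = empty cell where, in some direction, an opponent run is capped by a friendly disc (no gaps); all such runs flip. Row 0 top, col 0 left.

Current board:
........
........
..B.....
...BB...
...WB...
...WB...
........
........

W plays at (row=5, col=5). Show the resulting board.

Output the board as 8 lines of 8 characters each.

Place W at (5,5); scan 8 dirs for brackets.
Dir NW: opp run (4,4) (3,3) (2,2), next='.' -> no flip
Dir N: first cell '.' (not opp) -> no flip
Dir NE: first cell '.' (not opp) -> no flip
Dir W: opp run (5,4) capped by W -> flip
Dir E: first cell '.' (not opp) -> no flip
Dir SW: first cell '.' (not opp) -> no flip
Dir S: first cell '.' (not opp) -> no flip
Dir SE: first cell '.' (not opp) -> no flip
All flips: (5,4)

Answer: ........
........
..B.....
...BB...
...WB...
...WWW..
........
........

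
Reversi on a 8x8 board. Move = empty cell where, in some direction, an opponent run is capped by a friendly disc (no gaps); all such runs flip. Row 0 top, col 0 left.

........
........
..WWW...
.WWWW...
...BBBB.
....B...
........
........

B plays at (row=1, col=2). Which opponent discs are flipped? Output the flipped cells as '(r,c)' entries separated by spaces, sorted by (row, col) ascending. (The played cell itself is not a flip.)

Answer: (2,3) (3,4)

Derivation:
Dir NW: first cell '.' (not opp) -> no flip
Dir N: first cell '.' (not opp) -> no flip
Dir NE: first cell '.' (not opp) -> no flip
Dir W: first cell '.' (not opp) -> no flip
Dir E: first cell '.' (not opp) -> no flip
Dir SW: first cell '.' (not opp) -> no flip
Dir S: opp run (2,2) (3,2), next='.' -> no flip
Dir SE: opp run (2,3) (3,4) capped by B -> flip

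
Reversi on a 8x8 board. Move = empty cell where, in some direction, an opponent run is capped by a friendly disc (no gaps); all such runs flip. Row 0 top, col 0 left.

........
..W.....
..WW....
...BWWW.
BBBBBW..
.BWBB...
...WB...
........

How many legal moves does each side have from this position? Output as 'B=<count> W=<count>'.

Answer: B=13 W=7

Derivation:
-- B to move --
(0,1): no bracket -> illegal
(0,2): no bracket -> illegal
(0,3): no bracket -> illegal
(1,1): flips 1 -> legal
(1,3): flips 1 -> legal
(1,4): no bracket -> illegal
(2,1): no bracket -> illegal
(2,4): flips 1 -> legal
(2,5): flips 1 -> legal
(2,6): flips 1 -> legal
(2,7): flips 2 -> legal
(3,1): no bracket -> illegal
(3,2): no bracket -> illegal
(3,7): flips 3 -> legal
(4,6): flips 1 -> legal
(4,7): no bracket -> illegal
(5,5): no bracket -> illegal
(5,6): no bracket -> illegal
(6,1): flips 1 -> legal
(6,2): flips 2 -> legal
(7,2): flips 1 -> legal
(7,3): flips 1 -> legal
(7,4): flips 2 -> legal
B mobility = 13
-- W to move --
(2,4): no bracket -> illegal
(3,0): flips 1 -> legal
(3,1): no bracket -> illegal
(3,2): flips 2 -> legal
(5,0): flips 1 -> legal
(5,5): flips 4 -> legal
(6,0): no bracket -> illegal
(6,1): no bracket -> illegal
(6,2): flips 2 -> legal
(6,5): flips 1 -> legal
(7,3): no bracket -> illegal
(7,4): flips 3 -> legal
(7,5): no bracket -> illegal
W mobility = 7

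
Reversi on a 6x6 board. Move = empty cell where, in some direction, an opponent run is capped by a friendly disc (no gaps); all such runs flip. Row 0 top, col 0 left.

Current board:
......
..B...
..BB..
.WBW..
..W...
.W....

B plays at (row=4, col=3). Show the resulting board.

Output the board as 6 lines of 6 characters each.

Answer: ......
..B...
..BB..
.WBB..
..WB..
.W....

Derivation:
Place B at (4,3); scan 8 dirs for brackets.
Dir NW: first cell 'B' (not opp) -> no flip
Dir N: opp run (3,3) capped by B -> flip
Dir NE: first cell '.' (not opp) -> no flip
Dir W: opp run (4,2), next='.' -> no flip
Dir E: first cell '.' (not opp) -> no flip
Dir SW: first cell '.' (not opp) -> no flip
Dir S: first cell '.' (not opp) -> no flip
Dir SE: first cell '.' (not opp) -> no flip
All flips: (3,3)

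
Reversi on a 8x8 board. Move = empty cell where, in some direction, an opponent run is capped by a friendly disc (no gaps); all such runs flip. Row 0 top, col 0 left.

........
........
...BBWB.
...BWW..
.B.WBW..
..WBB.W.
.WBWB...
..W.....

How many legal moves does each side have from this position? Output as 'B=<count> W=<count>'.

-- B to move --
(1,4): no bracket -> illegal
(1,5): no bracket -> illegal
(1,6): no bracket -> illegal
(3,2): flips 1 -> legal
(3,6): flips 3 -> legal
(4,2): flips 2 -> legal
(4,6): flips 2 -> legal
(4,7): no bracket -> illegal
(5,0): no bracket -> illegal
(5,1): flips 1 -> legal
(5,5): no bracket -> illegal
(5,7): no bracket -> illegal
(6,0): flips 1 -> legal
(6,5): no bracket -> illegal
(6,6): no bracket -> illegal
(6,7): flips 3 -> legal
(7,0): no bracket -> illegal
(7,1): no bracket -> illegal
(7,3): flips 1 -> legal
(7,4): flips 2 -> legal
B mobility = 9
-- W to move --
(1,2): flips 1 -> legal
(1,3): flips 3 -> legal
(1,4): flips 1 -> legal
(1,5): no bracket -> illegal
(1,6): no bracket -> illegal
(1,7): flips 1 -> legal
(2,2): flips 2 -> legal
(2,7): flips 1 -> legal
(3,0): flips 1 -> legal
(3,1): no bracket -> illegal
(3,2): flips 1 -> legal
(3,6): no bracket -> illegal
(3,7): no bracket -> illegal
(4,0): no bracket -> illegal
(4,2): no bracket -> illegal
(5,0): no bracket -> illegal
(5,1): no bracket -> illegal
(5,5): flips 2 -> legal
(6,5): flips 2 -> legal
(7,1): flips 3 -> legal
(7,3): no bracket -> illegal
(7,4): flips 3 -> legal
(7,5): no bracket -> illegal
W mobility = 12

Answer: B=9 W=12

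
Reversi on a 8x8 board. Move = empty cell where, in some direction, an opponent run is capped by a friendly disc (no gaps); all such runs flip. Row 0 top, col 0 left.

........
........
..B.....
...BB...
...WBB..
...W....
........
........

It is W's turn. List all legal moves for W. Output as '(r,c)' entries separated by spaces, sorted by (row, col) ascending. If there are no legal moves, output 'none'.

(1,1): no bracket -> illegal
(1,2): no bracket -> illegal
(1,3): no bracket -> illegal
(2,1): no bracket -> illegal
(2,3): flips 1 -> legal
(2,4): no bracket -> illegal
(2,5): flips 1 -> legal
(3,1): no bracket -> illegal
(3,2): no bracket -> illegal
(3,5): flips 1 -> legal
(3,6): no bracket -> illegal
(4,2): no bracket -> illegal
(4,6): flips 2 -> legal
(5,4): no bracket -> illegal
(5,5): no bracket -> illegal
(5,6): no bracket -> illegal

Answer: (2,3) (2,5) (3,5) (4,6)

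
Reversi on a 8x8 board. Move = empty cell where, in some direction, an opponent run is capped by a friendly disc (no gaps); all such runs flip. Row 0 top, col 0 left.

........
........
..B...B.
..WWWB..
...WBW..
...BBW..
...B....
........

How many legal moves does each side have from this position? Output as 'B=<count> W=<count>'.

Answer: B=10 W=9

Derivation:
-- B to move --
(2,1): flips 2 -> legal
(2,3): flips 2 -> legal
(2,4): flips 1 -> legal
(2,5): no bracket -> illegal
(3,1): flips 3 -> legal
(3,6): flips 1 -> legal
(4,1): no bracket -> illegal
(4,2): flips 2 -> legal
(4,6): flips 1 -> legal
(5,2): no bracket -> illegal
(5,6): flips 1 -> legal
(6,4): no bracket -> illegal
(6,5): flips 2 -> legal
(6,6): flips 1 -> legal
B mobility = 10
-- W to move --
(1,1): flips 1 -> legal
(1,2): flips 1 -> legal
(1,3): no bracket -> illegal
(1,5): no bracket -> illegal
(1,6): no bracket -> illegal
(1,7): no bracket -> illegal
(2,1): no bracket -> illegal
(2,3): no bracket -> illegal
(2,4): no bracket -> illegal
(2,5): flips 1 -> legal
(2,7): no bracket -> illegal
(3,1): no bracket -> illegal
(3,6): flips 1 -> legal
(3,7): no bracket -> illegal
(4,2): no bracket -> illegal
(4,6): no bracket -> illegal
(5,2): flips 2 -> legal
(6,2): no bracket -> illegal
(6,4): flips 2 -> legal
(6,5): flips 1 -> legal
(7,2): flips 2 -> legal
(7,3): flips 2 -> legal
(7,4): no bracket -> illegal
W mobility = 9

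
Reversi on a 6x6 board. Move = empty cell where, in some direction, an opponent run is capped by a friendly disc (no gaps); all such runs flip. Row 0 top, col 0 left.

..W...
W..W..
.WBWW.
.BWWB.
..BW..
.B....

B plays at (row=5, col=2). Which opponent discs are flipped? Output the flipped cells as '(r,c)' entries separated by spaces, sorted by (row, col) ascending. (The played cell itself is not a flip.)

Answer: (4,3)

Derivation:
Dir NW: first cell '.' (not opp) -> no flip
Dir N: first cell 'B' (not opp) -> no flip
Dir NE: opp run (4,3) capped by B -> flip
Dir W: first cell 'B' (not opp) -> no flip
Dir E: first cell '.' (not opp) -> no flip
Dir SW: edge -> no flip
Dir S: edge -> no flip
Dir SE: edge -> no flip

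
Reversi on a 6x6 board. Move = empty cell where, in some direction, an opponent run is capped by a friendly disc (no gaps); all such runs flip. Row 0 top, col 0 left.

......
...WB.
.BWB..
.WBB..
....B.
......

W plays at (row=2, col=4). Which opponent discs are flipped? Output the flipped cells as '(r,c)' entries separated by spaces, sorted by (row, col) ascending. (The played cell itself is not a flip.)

Dir NW: first cell 'W' (not opp) -> no flip
Dir N: opp run (1,4), next='.' -> no flip
Dir NE: first cell '.' (not opp) -> no flip
Dir W: opp run (2,3) capped by W -> flip
Dir E: first cell '.' (not opp) -> no flip
Dir SW: opp run (3,3), next='.' -> no flip
Dir S: first cell '.' (not opp) -> no flip
Dir SE: first cell '.' (not opp) -> no flip

Answer: (2,3)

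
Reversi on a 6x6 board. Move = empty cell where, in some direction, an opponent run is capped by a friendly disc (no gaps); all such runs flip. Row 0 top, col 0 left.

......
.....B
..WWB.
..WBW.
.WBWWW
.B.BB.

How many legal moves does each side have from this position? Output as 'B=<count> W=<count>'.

Answer: B=8 W=3

Derivation:
-- B to move --
(1,1): flips 1 -> legal
(1,2): flips 2 -> legal
(1,3): flips 1 -> legal
(1,4): no bracket -> illegal
(2,1): flips 4 -> legal
(2,5): no bracket -> illegal
(3,0): no bracket -> illegal
(3,1): flips 2 -> legal
(3,5): flips 2 -> legal
(4,0): flips 1 -> legal
(5,0): no bracket -> illegal
(5,2): no bracket -> illegal
(5,5): flips 1 -> legal
B mobility = 8
-- W to move --
(0,4): no bracket -> illegal
(0,5): no bracket -> illegal
(1,3): no bracket -> illegal
(1,4): flips 1 -> legal
(2,5): flips 1 -> legal
(3,1): no bracket -> illegal
(3,5): no bracket -> illegal
(4,0): no bracket -> illegal
(5,0): no bracket -> illegal
(5,2): flips 1 -> legal
(5,5): no bracket -> illegal
W mobility = 3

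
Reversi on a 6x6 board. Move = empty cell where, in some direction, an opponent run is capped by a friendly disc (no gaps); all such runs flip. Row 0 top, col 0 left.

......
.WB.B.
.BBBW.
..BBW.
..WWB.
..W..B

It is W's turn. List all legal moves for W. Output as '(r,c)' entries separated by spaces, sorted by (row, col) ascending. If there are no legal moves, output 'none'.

(0,1): flips 2 -> legal
(0,2): flips 3 -> legal
(0,3): no bracket -> illegal
(0,4): flips 1 -> legal
(0,5): no bracket -> illegal
(1,0): flips 2 -> legal
(1,3): flips 3 -> legal
(1,5): no bracket -> illegal
(2,0): flips 3 -> legal
(2,5): no bracket -> illegal
(3,0): no bracket -> illegal
(3,1): flips 3 -> legal
(3,5): no bracket -> illegal
(4,1): no bracket -> illegal
(4,5): flips 1 -> legal
(5,3): no bracket -> illegal
(5,4): flips 1 -> legal

Answer: (0,1) (0,2) (0,4) (1,0) (1,3) (2,0) (3,1) (4,5) (5,4)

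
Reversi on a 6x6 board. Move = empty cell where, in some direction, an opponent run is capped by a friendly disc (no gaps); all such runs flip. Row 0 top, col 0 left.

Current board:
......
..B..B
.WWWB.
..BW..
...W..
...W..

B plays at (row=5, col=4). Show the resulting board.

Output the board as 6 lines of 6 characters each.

Place B at (5,4); scan 8 dirs for brackets.
Dir NW: opp run (4,3) capped by B -> flip
Dir N: first cell '.' (not opp) -> no flip
Dir NE: first cell '.' (not opp) -> no flip
Dir W: opp run (5,3), next='.' -> no flip
Dir E: first cell '.' (not opp) -> no flip
Dir SW: edge -> no flip
Dir S: edge -> no flip
Dir SE: edge -> no flip
All flips: (4,3)

Answer: ......
..B..B
.WWWB.
..BW..
...B..
...WB.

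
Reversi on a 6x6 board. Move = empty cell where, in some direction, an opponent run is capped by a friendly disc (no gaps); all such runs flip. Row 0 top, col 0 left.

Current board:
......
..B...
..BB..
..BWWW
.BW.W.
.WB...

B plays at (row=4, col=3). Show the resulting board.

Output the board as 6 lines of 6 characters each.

Place B at (4,3); scan 8 dirs for brackets.
Dir NW: first cell 'B' (not opp) -> no flip
Dir N: opp run (3,3) capped by B -> flip
Dir NE: opp run (3,4), next='.' -> no flip
Dir W: opp run (4,2) capped by B -> flip
Dir E: opp run (4,4), next='.' -> no flip
Dir SW: first cell 'B' (not opp) -> no flip
Dir S: first cell '.' (not opp) -> no flip
Dir SE: first cell '.' (not opp) -> no flip
All flips: (3,3) (4,2)

Answer: ......
..B...
..BB..
..BBWW
.BBBW.
.WB...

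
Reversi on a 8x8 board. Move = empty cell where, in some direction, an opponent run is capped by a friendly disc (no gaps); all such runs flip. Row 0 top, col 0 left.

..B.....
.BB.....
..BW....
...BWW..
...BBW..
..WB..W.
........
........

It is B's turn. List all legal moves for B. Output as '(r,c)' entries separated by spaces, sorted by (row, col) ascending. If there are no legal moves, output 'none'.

Answer: (1,3) (2,4) (2,5) (2,6) (3,6) (4,6) (5,1) (6,1) (6,7)

Derivation:
(1,3): flips 1 -> legal
(1,4): no bracket -> illegal
(2,4): flips 2 -> legal
(2,5): flips 1 -> legal
(2,6): flips 1 -> legal
(3,2): no bracket -> illegal
(3,6): flips 2 -> legal
(4,1): no bracket -> illegal
(4,2): no bracket -> illegal
(4,6): flips 1 -> legal
(4,7): no bracket -> illegal
(5,1): flips 1 -> legal
(5,4): no bracket -> illegal
(5,5): no bracket -> illegal
(5,7): no bracket -> illegal
(6,1): flips 1 -> legal
(6,2): no bracket -> illegal
(6,3): no bracket -> illegal
(6,5): no bracket -> illegal
(6,6): no bracket -> illegal
(6,7): flips 4 -> legal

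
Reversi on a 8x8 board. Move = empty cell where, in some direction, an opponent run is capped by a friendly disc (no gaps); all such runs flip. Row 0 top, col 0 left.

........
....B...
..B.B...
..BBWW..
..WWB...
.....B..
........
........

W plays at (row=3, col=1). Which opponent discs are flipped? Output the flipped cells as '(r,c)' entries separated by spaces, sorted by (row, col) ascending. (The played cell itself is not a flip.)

Answer: (3,2) (3,3)

Derivation:
Dir NW: first cell '.' (not opp) -> no flip
Dir N: first cell '.' (not opp) -> no flip
Dir NE: opp run (2,2), next='.' -> no flip
Dir W: first cell '.' (not opp) -> no flip
Dir E: opp run (3,2) (3,3) capped by W -> flip
Dir SW: first cell '.' (not opp) -> no flip
Dir S: first cell '.' (not opp) -> no flip
Dir SE: first cell 'W' (not opp) -> no flip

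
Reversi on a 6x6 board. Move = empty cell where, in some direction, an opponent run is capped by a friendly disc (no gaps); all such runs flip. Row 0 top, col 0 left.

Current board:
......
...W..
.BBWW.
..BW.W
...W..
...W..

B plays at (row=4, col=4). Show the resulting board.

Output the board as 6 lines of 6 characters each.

Answer: ......
...W..
.BBWW.
..BB.W
...WB.
...W..

Derivation:
Place B at (4,4); scan 8 dirs for brackets.
Dir NW: opp run (3,3) capped by B -> flip
Dir N: first cell '.' (not opp) -> no flip
Dir NE: opp run (3,5), next=edge -> no flip
Dir W: opp run (4,3), next='.' -> no flip
Dir E: first cell '.' (not opp) -> no flip
Dir SW: opp run (5,3), next=edge -> no flip
Dir S: first cell '.' (not opp) -> no flip
Dir SE: first cell '.' (not opp) -> no flip
All flips: (3,3)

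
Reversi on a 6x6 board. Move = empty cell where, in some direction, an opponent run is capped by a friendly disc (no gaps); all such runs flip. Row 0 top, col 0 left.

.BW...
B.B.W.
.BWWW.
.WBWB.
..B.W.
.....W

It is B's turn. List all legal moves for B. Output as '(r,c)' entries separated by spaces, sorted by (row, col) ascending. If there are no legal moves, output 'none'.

Answer: (0,3) (0,4) (0,5) (1,5) (2,0) (2,5) (3,0) (4,1) (5,4)

Derivation:
(0,3): flips 1 -> legal
(0,4): flips 2 -> legal
(0,5): flips 2 -> legal
(1,1): no bracket -> illegal
(1,3): no bracket -> illegal
(1,5): flips 2 -> legal
(2,0): flips 1 -> legal
(2,5): flips 3 -> legal
(3,0): flips 1 -> legal
(3,5): no bracket -> illegal
(4,0): no bracket -> illegal
(4,1): flips 1 -> legal
(4,3): no bracket -> illegal
(4,5): no bracket -> illegal
(5,3): no bracket -> illegal
(5,4): flips 1 -> legal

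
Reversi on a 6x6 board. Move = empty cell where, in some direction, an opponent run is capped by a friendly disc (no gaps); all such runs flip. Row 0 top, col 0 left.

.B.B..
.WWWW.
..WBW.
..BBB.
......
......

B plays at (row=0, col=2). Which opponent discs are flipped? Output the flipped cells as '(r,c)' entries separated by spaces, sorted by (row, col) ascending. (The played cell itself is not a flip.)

Answer: (1,2) (2,2)

Derivation:
Dir NW: edge -> no flip
Dir N: edge -> no flip
Dir NE: edge -> no flip
Dir W: first cell 'B' (not opp) -> no flip
Dir E: first cell 'B' (not opp) -> no flip
Dir SW: opp run (1,1), next='.' -> no flip
Dir S: opp run (1,2) (2,2) capped by B -> flip
Dir SE: opp run (1,3) (2,4), next='.' -> no flip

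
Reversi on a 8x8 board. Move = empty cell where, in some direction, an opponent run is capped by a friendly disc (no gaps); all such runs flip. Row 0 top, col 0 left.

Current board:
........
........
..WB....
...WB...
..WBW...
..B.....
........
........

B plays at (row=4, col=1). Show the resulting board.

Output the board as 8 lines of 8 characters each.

Place B at (4,1); scan 8 dirs for brackets.
Dir NW: first cell '.' (not opp) -> no flip
Dir N: first cell '.' (not opp) -> no flip
Dir NE: first cell '.' (not opp) -> no flip
Dir W: first cell '.' (not opp) -> no flip
Dir E: opp run (4,2) capped by B -> flip
Dir SW: first cell '.' (not opp) -> no flip
Dir S: first cell '.' (not opp) -> no flip
Dir SE: first cell 'B' (not opp) -> no flip
All flips: (4,2)

Answer: ........
........
..WB....
...WB...
.BBBW...
..B.....
........
........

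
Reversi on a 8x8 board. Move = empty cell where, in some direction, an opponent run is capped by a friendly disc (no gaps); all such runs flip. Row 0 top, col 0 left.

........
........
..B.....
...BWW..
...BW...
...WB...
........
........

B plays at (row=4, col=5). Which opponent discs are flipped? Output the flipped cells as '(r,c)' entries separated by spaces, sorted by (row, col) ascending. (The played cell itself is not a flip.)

Dir NW: opp run (3,4), next='.' -> no flip
Dir N: opp run (3,5), next='.' -> no flip
Dir NE: first cell '.' (not opp) -> no flip
Dir W: opp run (4,4) capped by B -> flip
Dir E: first cell '.' (not opp) -> no flip
Dir SW: first cell 'B' (not opp) -> no flip
Dir S: first cell '.' (not opp) -> no flip
Dir SE: first cell '.' (not opp) -> no flip

Answer: (4,4)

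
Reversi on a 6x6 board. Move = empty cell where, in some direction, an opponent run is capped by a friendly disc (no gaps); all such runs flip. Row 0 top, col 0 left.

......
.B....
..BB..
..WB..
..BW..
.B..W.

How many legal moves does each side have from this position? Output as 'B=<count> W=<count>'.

Answer: B=4 W=6

Derivation:
-- B to move --
(2,1): no bracket -> illegal
(3,1): flips 1 -> legal
(3,4): no bracket -> illegal
(4,1): flips 1 -> legal
(4,4): flips 1 -> legal
(4,5): no bracket -> illegal
(5,2): no bracket -> illegal
(5,3): flips 1 -> legal
(5,5): no bracket -> illegal
B mobility = 4
-- W to move --
(0,0): no bracket -> illegal
(0,1): no bracket -> illegal
(0,2): no bracket -> illegal
(1,0): no bracket -> illegal
(1,2): flips 1 -> legal
(1,3): flips 2 -> legal
(1,4): flips 1 -> legal
(2,0): no bracket -> illegal
(2,1): no bracket -> illegal
(2,4): no bracket -> illegal
(3,1): no bracket -> illegal
(3,4): flips 1 -> legal
(4,0): no bracket -> illegal
(4,1): flips 1 -> legal
(4,4): no bracket -> illegal
(5,0): no bracket -> illegal
(5,2): flips 1 -> legal
(5,3): no bracket -> illegal
W mobility = 6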